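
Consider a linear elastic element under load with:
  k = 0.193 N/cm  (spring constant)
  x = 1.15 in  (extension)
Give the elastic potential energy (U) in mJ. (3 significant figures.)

U is given directly by: U = ½kx².
k = 0.193 N/cm = 19.30 N/m; x = 1.15 in = 0.02921 m.
U = 0.008234 J  (the unit combination reduces to kg·m²/s² = J)
0.008234 J × (1 mJ / 0.001000 J) = 8.234 mJ

8.23 mJ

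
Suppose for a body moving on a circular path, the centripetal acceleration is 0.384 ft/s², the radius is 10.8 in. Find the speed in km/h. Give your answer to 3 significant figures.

Rearranging: v = √(a·r).
a = 0.384 ft/s² = 0.1170 m/s²; r = 10.8 in = 0.2743 m.
v = 0.1792 m/s
0.1792 m/s × (1 km/h / 0.2778 m/s) = 0.6451 km/h

0.645 km/h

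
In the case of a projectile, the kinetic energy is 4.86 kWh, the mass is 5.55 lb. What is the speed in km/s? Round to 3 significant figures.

3.73 km/s

Rearranging: v = √(2·KE/m).
KE = 4.86 kWh = 1.750×10^7 J; m = 5.55 lb = 2.517 kg.
v = 3728 m/s
3728 m/s × (1 km/s / 1000 m/s) = 3.728 km/s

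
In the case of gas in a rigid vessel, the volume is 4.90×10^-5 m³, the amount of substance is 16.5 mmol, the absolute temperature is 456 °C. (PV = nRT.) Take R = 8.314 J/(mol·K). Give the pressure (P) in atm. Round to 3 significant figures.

From the ideal-gas law: P = nRT/V.
V = 4.90×10^-5 m³; n = 16.5 mmol = 0.01650 mol; T = 456 °C = 729.1 K; R = 8.314 J/(mol·K).
P = 2.041×10^6 Pa  (the unit combination reduces to kg/(m·s²) = Pa)
2.041×10^6 Pa × (1 atm / 1.013×10^5 Pa) = 20.15 atm

20.1 atm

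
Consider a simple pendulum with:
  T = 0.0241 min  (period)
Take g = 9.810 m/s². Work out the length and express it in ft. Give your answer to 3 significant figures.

Solving T = 2π√(L/g) for L: L = g·(T/2π)².
T = 0.0241 min = 1.446 s; g = 9.810 m/s².
L = 0.5196 m
0.5196 m × (1 ft / 0.3048 m) = 1.705 ft

1.70 ft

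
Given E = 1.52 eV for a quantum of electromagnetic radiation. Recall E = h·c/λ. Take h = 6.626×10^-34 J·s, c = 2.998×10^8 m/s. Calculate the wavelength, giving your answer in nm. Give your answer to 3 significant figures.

Rearranging E = h·c/λ for λ: λ = hc/E.
E = 1.52 eV = 2.435×10^-19 J; h = 6.626×10^-34 J·s; c = 2.998×10^8 m/s.
λ = 8.157×10^-7 m
8.157×10^-7 m × (1 nm / 1.000×10^-9 m) = 815.7 nm

816 nm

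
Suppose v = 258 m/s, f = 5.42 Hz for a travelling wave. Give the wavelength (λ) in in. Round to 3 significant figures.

1870 in

Solving v = f·λ for λ: λ = v/f.
v = 258 m/s; f = 5.42 Hz.
λ = 47.60 m
47.60 m × (1 in / 0.02540 m) = 1874 in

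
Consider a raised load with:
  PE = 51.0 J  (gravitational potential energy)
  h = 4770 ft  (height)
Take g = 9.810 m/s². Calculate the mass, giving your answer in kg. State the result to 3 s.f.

0.00358 kg

Rearranging: m = PE/(g·h).
PE = 51.0 J; h = 4770 ft = 1454 m; g = 9.810 m/s².
m = 0.003576 kg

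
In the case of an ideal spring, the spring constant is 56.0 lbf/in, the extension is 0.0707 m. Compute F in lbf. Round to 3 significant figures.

156 lbf

From Hooke's law: F = kx.
k = 56.0 lbf/in = 9807 N/m; x = 0.0707 m.
F = 693.4 N
693.4 N × (1 lbf / 4.448 N) = 155.9 lbf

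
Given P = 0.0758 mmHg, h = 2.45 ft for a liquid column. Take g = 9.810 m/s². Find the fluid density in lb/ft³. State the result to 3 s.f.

0.0861 lb/ft³

Solving P = ρ·g·h for ρ: ρ = P/(g·h).
P = 0.0758 mmHg = 10.11 Pa; h = 2.45 ft = 0.7468 m; g = 9.810 m/s².
ρ = 1.379 kg/m³
1.379 kg/m³ × (1 lb/ft³ / 16.02 kg/m³) = 0.08612 lb/ft³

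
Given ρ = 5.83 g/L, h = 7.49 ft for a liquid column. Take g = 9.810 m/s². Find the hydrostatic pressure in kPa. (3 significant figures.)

0.131 kPa

Directly: P = ρgh.
ρ = 5.83 g/L = 5.830 kg/m³; h = 7.49 ft = 2.283 m; g = 9.810 m/s².
P = 130.6 Pa
130.6 Pa × (1 kPa / 1000 Pa) = 0.1306 kPa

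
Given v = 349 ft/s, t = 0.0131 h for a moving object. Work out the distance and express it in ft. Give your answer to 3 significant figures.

16500 ft

Solving v = d/t for d: d = v·t.
v = 349 ft/s = 106.4 m/s; t = 0.0131 h = 47.16 s.
d = 5017 m
5017 m × (1 ft / 0.3048 m) = 16459 ft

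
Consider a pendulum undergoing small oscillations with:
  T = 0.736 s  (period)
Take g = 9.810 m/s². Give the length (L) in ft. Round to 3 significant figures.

0.442 ft

Rearranging T = 2π√(L/g) for L: L = g·(T/2π)².
T = 0.736 s; g = 9.810 m/s².
L = 0.1346 m
0.1346 m × (1 ft / 0.3048 m) = 0.4416 ft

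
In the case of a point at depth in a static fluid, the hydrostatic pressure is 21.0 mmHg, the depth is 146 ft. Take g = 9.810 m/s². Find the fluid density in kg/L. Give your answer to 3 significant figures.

0.00641 kg/L

Solving P = ρ·g·h for ρ: ρ = P/(g·h).
P = 21.0 mmHg = 2800 Pa; h = 146 ft = 44.50 m; g = 9.810 m/s².
ρ = 6.413 kg/m³
6.413 kg/m³ × (1 kg/L / 1000 kg/m³) = 0.006413 kg/L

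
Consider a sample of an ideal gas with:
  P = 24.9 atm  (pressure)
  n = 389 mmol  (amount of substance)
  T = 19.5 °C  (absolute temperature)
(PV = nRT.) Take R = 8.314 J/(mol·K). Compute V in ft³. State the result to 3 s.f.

Solving PV = nRT for V: V = nRT/P.
P = 24.9 atm = 2.523×10^6 Pa; n = 389 mmol = 0.3890 mol; T = 19.5 °C = 292.6 K; R = 8.314 J/(mol·K).
V = 3.751×10^-4 m³
3.751×10^-4 m³ × (1 ft³ / 0.02832 m³) = 0.01325 ft³

0.0132 ft³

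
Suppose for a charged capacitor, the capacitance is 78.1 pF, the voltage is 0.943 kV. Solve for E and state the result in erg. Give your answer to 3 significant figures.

Directly: E = ½CV².
C = 78.1 pF = 7.810×10^-11 F; V = 0.943 kV = 943.0 V.
E = 3.473×10^-5 J  (the unit combination reduces to kg·m²/s² = J)
3.473×10^-5 J × (1 erg / 1.000×10^-7 J) = 347.3 erg

347 erg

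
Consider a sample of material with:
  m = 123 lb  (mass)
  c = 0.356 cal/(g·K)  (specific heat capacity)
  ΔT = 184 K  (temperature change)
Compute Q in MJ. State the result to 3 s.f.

15.3 MJ

Directly: Q = mcΔT.
m = 123 lb = 55.79 kg; c = 0.356 cal/(g·K) = 1490 J/(kg·K); ΔT = 184 K.
Q = 1.529×10^7 J  (the unit combination reduces to kg·m²/s² = J)
1.529×10^7 J × (1 MJ / 1.000×10^6 J) = 15.29 MJ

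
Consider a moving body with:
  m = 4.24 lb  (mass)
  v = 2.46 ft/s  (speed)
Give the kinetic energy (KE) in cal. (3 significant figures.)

0.129 cal

KE is given directly by: KE = ½mv².
m = 4.24 lb = 1.923 kg; v = 2.46 ft/s = 0.7498 m/s.
KE = 0.5406 J
0.5406 J × (1 cal / 4.184 J) = 0.1292 cal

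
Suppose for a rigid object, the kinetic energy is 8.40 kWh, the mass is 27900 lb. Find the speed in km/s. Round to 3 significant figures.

0.0691 km/s

Rearranging: v = √(2·KE/m).
KE = 8.40 kWh = 3.024×10^7 J; m = 27900 lb = 12655 kg.
v = 69.13 m/s
69.13 m/s × (1 km/s / 1000 m/s) = 0.06913 km/s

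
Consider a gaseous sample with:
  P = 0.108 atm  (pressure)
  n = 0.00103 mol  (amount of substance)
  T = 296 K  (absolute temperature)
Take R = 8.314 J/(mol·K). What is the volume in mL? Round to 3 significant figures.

From the ideal-gas law: V = nRT/P.
P = 0.108 atm = 10943 Pa; n = 0.00103 mol; T = 296 K; R = 8.314 J/(mol·K).
V = 2.316×10^-4 m³
2.316×10^-4 m³ × (1 mL / 1.000×10^-6 m³) = 231.6 mL

232 mL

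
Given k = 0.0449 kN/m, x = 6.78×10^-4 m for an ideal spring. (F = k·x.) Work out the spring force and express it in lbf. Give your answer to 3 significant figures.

0.00684 lbf

From Hooke's law: F = kx.
k = 0.0449 kN/m = 44.90 N/m; x = 6.78×10^-4 m.
F = 0.03044 N
0.03044 N × (1 lbf / 4.448 N) = 0.006844 lbf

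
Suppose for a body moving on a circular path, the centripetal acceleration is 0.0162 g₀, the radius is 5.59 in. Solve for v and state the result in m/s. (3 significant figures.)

0.150 m/s

Rearranging a = v²/r for v: v = √(a·r).
a = 0.0162 g₀ = 0.1589 m/s²; r = 5.59 in = 0.1420 m.
v = 0.1502 m/s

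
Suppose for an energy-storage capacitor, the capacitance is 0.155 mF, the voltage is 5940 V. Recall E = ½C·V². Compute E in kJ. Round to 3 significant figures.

Directly: E = ½CV².
C = 0.155 mF = 1.550×10^-4 F; V = 5940 V.
E = 2734 J
2734 J × (1 kJ / 1000 J) = 2.734 kJ

2.73 kJ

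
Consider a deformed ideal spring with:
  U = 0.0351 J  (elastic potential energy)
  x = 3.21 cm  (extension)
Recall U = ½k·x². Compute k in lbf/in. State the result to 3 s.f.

Rearranging: k = 2U/x².
U = 0.0351 J; x = 3.21 cm = 0.03210 m.
k = 68.13 N/m
68.13 N/m × (1 lbf/in / 175.1 N/m) = 0.3890 lbf/in

0.389 lbf/in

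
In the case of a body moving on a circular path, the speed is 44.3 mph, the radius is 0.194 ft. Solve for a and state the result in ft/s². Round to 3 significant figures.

Directly: a = v²/r.
v = 44.3 mph = 19.80 m/s; r = 0.194 ft = 0.05913 m.
a = 6633 m/s²
6633 m/s² × (1 ft/s² / 0.3048 m/s²) = 21760 ft/s²

21800 ft/s²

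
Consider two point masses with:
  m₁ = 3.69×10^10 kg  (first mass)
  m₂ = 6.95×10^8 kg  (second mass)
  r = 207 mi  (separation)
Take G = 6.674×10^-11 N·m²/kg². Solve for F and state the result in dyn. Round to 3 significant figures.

1540 dyn

Directly: F = Gm₁m₂/r².
m₁ = 3.69×10^10 kg; m₂ = 6.95×10^8 kg; r = 207 mi = 3.331×10^5 m; G = 6.674×10^-11 N·m²/kg².
F = 0.01542 N
0.01542 N × (1 dyn / 1.000×10^-5 N) = 1542 dyn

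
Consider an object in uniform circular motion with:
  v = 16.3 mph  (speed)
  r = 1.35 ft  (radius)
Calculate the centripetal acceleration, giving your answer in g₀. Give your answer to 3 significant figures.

13.2 g₀

a is given directly by: a = v²/r.
v = 16.3 mph = 7.287 m/s; r = 1.35 ft = 0.4115 m.
a = 129.0 m/s²
129.0 m/s² × (1 g₀ / 9.807 m/s²) = 13.16 g₀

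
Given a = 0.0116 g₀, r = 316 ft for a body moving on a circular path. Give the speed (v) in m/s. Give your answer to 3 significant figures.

Rearranging: v = √(a·r).
a = 0.0116 g₀ = 0.1138 m/s²; r = 316 ft = 96.32 m.
v = 3.310 m/s

3.31 m/s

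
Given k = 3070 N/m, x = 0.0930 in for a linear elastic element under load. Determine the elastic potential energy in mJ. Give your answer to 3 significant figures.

8.57 mJ

Directly: U = ½kx².
k = 3070 N/m; x = 0.0930 in = 0.002362 m.
U = 0.008565 J  (the unit combination reduces to kg·m²/s² = J)
0.008565 J × (1 mJ / 0.001000 J) = 8.565 mJ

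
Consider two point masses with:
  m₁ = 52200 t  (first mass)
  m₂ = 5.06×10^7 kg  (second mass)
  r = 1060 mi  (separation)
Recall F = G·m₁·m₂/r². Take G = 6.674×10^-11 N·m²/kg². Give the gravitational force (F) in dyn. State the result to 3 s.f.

0.00606 dyn

F is given directly by: F = Gm₁m₂/r².
m₁ = 52200 t = 5.220×10^7 kg; m₂ = 5.06×10^7 kg; r = 1060 mi = 1.706×10^6 m; G = 6.674×10^-11 N·m²/kg².
F = 6.058×10^-8 N  (the unit combination reduces to kg·m/s² = N)
6.058×10^-8 N × (1 dyn / 1.000×10^-5 N) = 0.006058 dyn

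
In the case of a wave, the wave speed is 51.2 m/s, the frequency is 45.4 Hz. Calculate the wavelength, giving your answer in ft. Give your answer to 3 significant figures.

3.70 ft

Rearranging: λ = v/f.
v = 51.2 m/s; f = 45.4 Hz.
λ = 1.128 m
1.128 m × (1 ft / 0.3048 m) = 3.700 ft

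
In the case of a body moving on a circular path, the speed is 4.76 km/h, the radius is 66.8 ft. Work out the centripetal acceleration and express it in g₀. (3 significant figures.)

a is given directly by: a = v²/r.
v = 4.76 km/h = 1.322 m/s; r = 66.8 ft = 20.36 m.
a = 0.08587 m/s²
0.08587 m/s² × (1 g₀ / 9.807 m/s²) = 0.008756 g₀

0.00876 g₀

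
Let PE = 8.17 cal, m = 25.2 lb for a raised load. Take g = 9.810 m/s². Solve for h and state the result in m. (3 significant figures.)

Rearranging PE = m·g·h for h: h = PE/(m·g).
PE = 8.17 cal = 34.18 J; m = 25.2 lb = 11.43 kg; g = 9.810 m/s².
h = 0.3048 m

0.305 m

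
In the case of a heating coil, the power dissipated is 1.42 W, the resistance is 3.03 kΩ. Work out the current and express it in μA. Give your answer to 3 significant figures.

Rearranging: I = √(P/R).
P = 1.42 W; R = 3.03 kΩ = 3030 Ω.
I = 0.02165 A
0.02165 A × (1 μA / 1.000×10^-6 A) = 21648 μA

21600 μA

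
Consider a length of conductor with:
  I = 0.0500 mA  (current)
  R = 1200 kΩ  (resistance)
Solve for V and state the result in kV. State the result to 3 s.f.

From Ohm's law: V = IR.
I = 0.0500 mA = 5.000×10^-5 A; R = 1200 kΩ = 1.200×10^6 Ω.
V = 60.00 V
60.00 V × (1 kV / 1000 V) = 0.06000 kV

0.0600 kV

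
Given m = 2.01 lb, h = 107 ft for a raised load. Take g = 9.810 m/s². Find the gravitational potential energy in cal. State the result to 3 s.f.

69.7 cal

PE is given directly by: PE = mgh.
m = 2.01 lb = 0.9117 kg; h = 107 ft = 32.61 m; g = 9.810 m/s².
PE = 291.7 J  (the unit combination reduces to kg·m²/s² = J)
291.7 J × (1 cal / 4.184 J) = 69.72 cal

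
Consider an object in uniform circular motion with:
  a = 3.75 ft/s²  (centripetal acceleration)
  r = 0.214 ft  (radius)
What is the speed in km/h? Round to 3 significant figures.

0.983 km/h

Rearranging: v = √(a·r).
a = 3.75 ft/s² = 1.143 m/s²; r = 0.214 ft = 0.06523 m.
v = 0.2730 m/s
0.2730 m/s × (1 km/h / 0.2778 m/s) = 0.9830 km/h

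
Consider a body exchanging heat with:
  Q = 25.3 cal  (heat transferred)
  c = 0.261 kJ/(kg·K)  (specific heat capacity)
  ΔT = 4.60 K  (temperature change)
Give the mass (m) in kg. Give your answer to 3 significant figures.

Rearranging: m = Q/(c·ΔT).
Q = 25.3 cal = 105.9 J; c = 0.261 kJ/(kg·K) = 261.0 J/(kg·K); ΔT = 4.60 K.
m = 0.08817 kg

0.0882 kg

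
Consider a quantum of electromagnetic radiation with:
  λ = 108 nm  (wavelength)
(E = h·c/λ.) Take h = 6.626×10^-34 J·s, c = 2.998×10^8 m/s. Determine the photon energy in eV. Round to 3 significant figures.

11.5 eV

Directly: E = hc/λ.
λ = 108 nm = 1.080×10^-7 m; h = 6.626×10^-34 J·s; c = 2.998×10^8 m/s.
E = 1.839×10^-18 J
1.839×10^-18 J × (1 eV / 1.602×10^-19 J) = 11.48 eV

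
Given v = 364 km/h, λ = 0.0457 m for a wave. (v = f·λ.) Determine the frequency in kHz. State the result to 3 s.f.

2.21 kHz

Rearranging: f = v/λ.
v = 364 km/h = 101.1 m/s; λ = 0.0457 m.
f = 2212 Hz
2212 Hz × (1 kHz / 1000 Hz) = 2.212 kHz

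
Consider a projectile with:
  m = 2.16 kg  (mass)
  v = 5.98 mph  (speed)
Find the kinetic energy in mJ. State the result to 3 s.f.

KE is given directly by: KE = ½mv².
m = 2.16 kg; v = 5.98 mph = 2.673 m/s.
KE = 7.718 J
7.718 J × (1 mJ / 0.001000 J) = 7718 mJ

7720 mJ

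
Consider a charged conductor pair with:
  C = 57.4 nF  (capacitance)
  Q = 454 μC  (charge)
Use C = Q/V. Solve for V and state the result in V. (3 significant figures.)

Rearranging: V = Q/C.
C = 57.4 nF = 5.740×10^-8 F; Q = 454 μC = 4.540×10^-4 C.
V = 7909 V  (the unit combination reduces to kg·m²/(A·s³) = V)

7910 V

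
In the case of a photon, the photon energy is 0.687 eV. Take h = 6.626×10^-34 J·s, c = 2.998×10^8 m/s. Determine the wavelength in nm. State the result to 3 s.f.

Rearranging: λ = hc/E.
E = 0.687 eV = 1.101×10^-19 J; h = 6.626×10^-34 J·s; c = 2.998×10^8 m/s.
λ = 1.805×10^-6 m
1.805×10^-6 m × (1 nm / 1.000×10^-9 m) = 1805 nm

1800 nm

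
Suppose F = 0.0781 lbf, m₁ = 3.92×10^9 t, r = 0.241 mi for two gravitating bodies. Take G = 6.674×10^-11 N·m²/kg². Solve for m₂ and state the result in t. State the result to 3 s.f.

0.200 t

Solving F = G·m₁·m₂/r² for m₂: m₂ = F·r²/(G·m₁).
F = 0.0781 lbf = 0.3474 N; m₁ = 3.92×10^9 t = 3.920×10^12 kg; r = 0.241 mi = 387.9 m; G = 6.674×10^-11 N·m²/kg².
m₂ = 199.8 kg
199.8 kg × (1 t / 1000 kg) = 0.1998 t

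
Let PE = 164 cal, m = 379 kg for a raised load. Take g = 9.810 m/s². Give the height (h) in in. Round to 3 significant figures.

Solving PE = m·g·h for h: h = PE/(m·g).
PE = 164 cal = 686.2 J; m = 379 kg; g = 9.810 m/s².
h = 0.1846 m
0.1846 m × (1 in / 0.02540 m) = 7.266 in

7.27 in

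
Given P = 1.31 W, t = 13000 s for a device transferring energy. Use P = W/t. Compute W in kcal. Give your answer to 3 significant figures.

4.07 kcal

Solving P = W/t for W: W = P·t.
P = 1.31 W; t = 13000 s.
W = 17030 J  (the unit combination reduces to kg·m²/s² = J)
17030 J × (1 kcal / 4184 J) = 4.070 kcal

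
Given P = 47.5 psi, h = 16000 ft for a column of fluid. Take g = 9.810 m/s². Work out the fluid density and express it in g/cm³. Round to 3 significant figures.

0.00685 g/cm³

Rearranging: ρ = P/(g·h).
P = 47.5 psi = 3.275×10^5 Pa; h = 16000 ft = 4877 m; g = 9.810 m/s².
ρ = 6.846 kg/m³
6.846 kg/m³ × (1 g/cm³ / 1000 kg/m³) = 0.006846 g/cm³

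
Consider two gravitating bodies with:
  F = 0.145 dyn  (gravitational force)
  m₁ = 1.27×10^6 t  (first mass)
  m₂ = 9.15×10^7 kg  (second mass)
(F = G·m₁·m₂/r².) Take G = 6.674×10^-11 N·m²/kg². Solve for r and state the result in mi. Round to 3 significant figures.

Rearranging F = G·m₁·m₂/r² for r: r = √(G·m₁m₂/F).
F = 0.145 dyn = 1.450×10^-6 N; m₁ = 1.27×10^6 t = 1.270×10^9 kg; m₂ = 9.15×10^7 kg; G = 6.674×10^-11 N·m²/kg².
r = 2.313×10^6 m
2.313×10^6 m × (1 mi / 1609 m) = 1437 mi

1440 mi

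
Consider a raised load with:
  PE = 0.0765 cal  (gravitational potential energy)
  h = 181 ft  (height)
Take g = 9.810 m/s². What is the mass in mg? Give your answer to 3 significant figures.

Rearranging PE = m·g·h for m: m = PE/(g·h).
PE = 0.0765 cal = 0.3201 J; h = 181 ft = 55.17 m; g = 9.810 m/s².
m = 5.914×10^-4 kg
5.914×10^-4 kg × (1 mg / 1.000×10^-6 kg) = 591.4 mg

591 mg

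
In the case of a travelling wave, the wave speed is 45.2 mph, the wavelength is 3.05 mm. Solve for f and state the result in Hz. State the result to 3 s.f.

6620 Hz

Rearranging: f = v/λ.
v = 45.2 mph = 20.21 m/s; λ = 3.05 mm = 0.003050 m.
f = 6625 Hz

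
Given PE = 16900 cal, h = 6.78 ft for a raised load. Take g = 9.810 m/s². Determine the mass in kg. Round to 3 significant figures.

Rearranging: m = PE/(g·h).
PE = 16900 cal = 70710 J; h = 6.78 ft = 2.067 m; g = 9.810 m/s².
m = 3488 kg

3490 kg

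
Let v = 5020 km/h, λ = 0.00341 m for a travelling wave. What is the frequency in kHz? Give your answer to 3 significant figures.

Rearranging v = f·λ for f: f = v/λ.
v = 5020 km/h = 1394 m/s; λ = 0.00341 m.
f = 4.089×10^5 Hz
4.089×10^5 Hz × (1 kHz / 1000 Hz) = 408.9 kHz

409 kHz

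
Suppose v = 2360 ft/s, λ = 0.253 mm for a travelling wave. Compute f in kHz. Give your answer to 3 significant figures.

2840 kHz

Rearranging v = f·λ for f: f = v/λ.
v = 2360 ft/s = 719.3 m/s; λ = 0.253 mm = 2.530×10^-4 m.
f = 2.843×10^6 Hz
2.843×10^6 Hz × (1 kHz / 1000 Hz) = 2843 kHz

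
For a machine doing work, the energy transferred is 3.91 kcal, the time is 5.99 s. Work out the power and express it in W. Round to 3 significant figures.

Directly: P = W/t.
W = 3.91 kcal = 16359 J; t = 5.99 s.
P = 2731 W

2730 W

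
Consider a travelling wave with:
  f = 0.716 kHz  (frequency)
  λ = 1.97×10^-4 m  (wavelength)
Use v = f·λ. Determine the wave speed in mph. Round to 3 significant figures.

v is given directly by: v = fλ.
f = 0.716 kHz = 716.0 Hz; λ = 1.97×10^-4 m.
v = 0.1411 m/s
0.1411 m/s × (1 mph / 0.4470 m/s) = 0.3155 mph

0.316 mph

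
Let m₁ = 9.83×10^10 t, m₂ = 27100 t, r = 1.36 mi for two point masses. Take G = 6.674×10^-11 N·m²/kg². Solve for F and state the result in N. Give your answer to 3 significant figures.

37100 N

From Newton's law of gravitation: F = Gm₁m₂/r².
m₁ = 9.83×10^10 t = 9.830×10^13 kg; m₂ = 27100 t = 2.710×10^7 kg; r = 1.36 mi = 2189 m; G = 6.674×10^-11 N·m²/kg².
F = 37114 N  (the unit combination reduces to kg·m/s² = N)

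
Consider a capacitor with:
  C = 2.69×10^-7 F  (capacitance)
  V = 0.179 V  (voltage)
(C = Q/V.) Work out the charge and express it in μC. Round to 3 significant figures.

0.0482 μC

Rearranging C = Q/V for Q: Q = CV.
C = 2.69×10^-7 F; V = 0.179 V.
Q = 4.815×10^-8 C
4.815×10^-8 C × (1 μC / 1.000×10^-6 C) = 0.04815 μC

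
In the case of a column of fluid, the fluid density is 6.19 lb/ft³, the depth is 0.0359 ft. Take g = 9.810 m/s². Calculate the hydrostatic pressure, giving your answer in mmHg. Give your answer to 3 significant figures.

P is given directly by: P = ρgh.
ρ = 6.19 lb/ft³ = 99.15 kg/m³; h = 0.0359 ft = 0.01094 m; g = 9.810 m/s².
P = 10.64 Pa
10.64 Pa × (1 mmHg / 133.3 Pa) = 0.07983 mmHg

0.0798 mmHg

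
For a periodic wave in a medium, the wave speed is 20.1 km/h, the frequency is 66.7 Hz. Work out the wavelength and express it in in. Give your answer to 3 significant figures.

3.30 in

Solving v = f·λ for λ: λ = v/f.
v = 20.1 km/h = 5.583 m/s; f = 66.7 Hz.
λ = 0.08371 m
0.08371 m × (1 in / 0.02540 m) = 3.296 in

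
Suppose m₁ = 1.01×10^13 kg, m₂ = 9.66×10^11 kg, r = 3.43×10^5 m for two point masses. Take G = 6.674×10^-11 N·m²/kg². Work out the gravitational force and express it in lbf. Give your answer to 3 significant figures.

F is given directly by: F = Gm₁m₂/r².
m₁ = 1.01×10^13 kg; m₂ = 9.66×10^11 kg; r = 3.43×10^5 m; G = 6.674×10^-11 N·m²/kg².
F = 5535 N
5535 N × (1 lbf / 4.448 N) = 1244 lbf

1240 lbf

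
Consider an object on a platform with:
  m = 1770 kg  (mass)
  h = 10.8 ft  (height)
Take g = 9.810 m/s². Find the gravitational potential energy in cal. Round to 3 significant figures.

PE is given directly by: PE = mgh.
m = 1770 kg; h = 10.8 ft = 3.292 m; g = 9.810 m/s².
PE = 57159 J
57159 J × (1 cal / 4.184 J) = 13661 cal

13700 cal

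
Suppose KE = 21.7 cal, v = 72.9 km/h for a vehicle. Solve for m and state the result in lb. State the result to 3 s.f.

Solving KE = ½mv² for m: m = 2·KE/v².
KE = 21.7 cal = 90.79 J; v = 72.9 km/h = 20.25 m/s.
m = 0.4428 kg
0.4428 kg × (1 lb / 0.4536 kg) = 0.9763 lb

0.976 lb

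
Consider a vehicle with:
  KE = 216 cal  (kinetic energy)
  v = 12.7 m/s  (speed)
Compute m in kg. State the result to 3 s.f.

11.2 kg

Solving KE = ½mv² for m: m = 2·KE/v².
KE = 216 cal = 903.7 J; v = 12.7 m/s.
m = 11.21 kg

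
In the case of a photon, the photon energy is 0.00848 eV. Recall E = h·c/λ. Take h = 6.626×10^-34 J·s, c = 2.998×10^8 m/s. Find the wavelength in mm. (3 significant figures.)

0.146 mm

Rearranging E = h·c/λ for λ: λ = hc/E.
E = 0.00848 eV = 1.359×10^-21 J; h = 6.626×10^-34 J·s; c = 2.998×10^8 m/s.
λ = 1.462×10^-4 m
1.462×10^-4 m × (1 mm / 0.001000 m) = 0.1462 mm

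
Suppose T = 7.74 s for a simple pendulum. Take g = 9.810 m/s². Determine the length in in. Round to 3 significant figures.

586 in

Rearranging: L = g·(T/2π)².
T = 7.74 s; g = 9.810 m/s².
L = 14.89 m
14.89 m × (1 in / 0.02540 m) = 586.1 in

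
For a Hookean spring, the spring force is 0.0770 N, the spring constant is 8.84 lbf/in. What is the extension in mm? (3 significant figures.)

0.0497 mm

From Hooke's law: x = F/k.
F = 0.0770 N; k = 8.84 lbf/in = 1548 N/m.
x = 4.974×10^-5 m
4.974×10^-5 m × (1 mm / 0.001000 m) = 0.04974 mm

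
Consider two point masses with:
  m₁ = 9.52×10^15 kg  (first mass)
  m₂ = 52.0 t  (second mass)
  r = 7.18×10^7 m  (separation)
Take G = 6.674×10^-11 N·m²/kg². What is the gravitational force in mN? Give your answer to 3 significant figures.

0.00641 mN

From Newton's law of gravitation: F = Gm₁m₂/r².
m₁ = 9.52×10^15 kg; m₂ = 52.0 t = 52000 kg; r = 7.18×10^7 m; G = 6.674×10^-11 N·m²/kg².
F = 6.409×10^-6 N
6.409×10^-6 N × (1 mN / 0.001000 N) = 0.006409 mN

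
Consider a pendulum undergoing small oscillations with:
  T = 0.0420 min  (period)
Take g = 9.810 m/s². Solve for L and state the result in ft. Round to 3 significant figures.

Solving T = 2π√(L/g) for L: L = g·(T/2π)².
T = 0.0420 min = 2.520 s; g = 9.810 m/s².
L = 1.578 m
1.578 m × (1 ft / 0.3048 m) = 5.177 ft

5.18 ft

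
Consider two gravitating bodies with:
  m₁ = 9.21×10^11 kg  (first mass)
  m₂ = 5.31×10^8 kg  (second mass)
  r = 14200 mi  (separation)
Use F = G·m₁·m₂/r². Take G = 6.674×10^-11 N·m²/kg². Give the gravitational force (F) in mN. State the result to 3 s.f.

0.0625 mN

From Newton's law of gravitation: F = Gm₁m₂/r².
m₁ = 9.21×10^11 kg; m₂ = 5.31×10^8 kg; r = 14200 mi = 2.285×10^7 m; G = 6.674×10^-11 N·m²/kg².
F = 6.250×10^-5 N
6.250×10^-5 N × (1 mN / 0.001000 N) = 0.06250 mN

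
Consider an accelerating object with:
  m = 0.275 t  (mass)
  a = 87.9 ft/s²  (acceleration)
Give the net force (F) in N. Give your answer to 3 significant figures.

7370 N

From Newton's second law: F = m·a.
m = 0.275 t = 275.0 kg; a = 87.9 ft/s² = 26.79 m/s².
F = 7368 N  (the unit combination reduces to kg·m/s² = N)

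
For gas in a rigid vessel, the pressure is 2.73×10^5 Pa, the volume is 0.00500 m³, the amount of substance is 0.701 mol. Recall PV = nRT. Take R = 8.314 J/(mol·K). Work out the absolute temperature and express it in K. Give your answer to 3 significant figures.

From the ideal-gas law: T = PV/(nR).
P = 2.73×10^5 Pa; V = 0.00500 m³; n = 0.701 mol; R = 8.314 J/(mol·K).
T = 234.2 K

234 K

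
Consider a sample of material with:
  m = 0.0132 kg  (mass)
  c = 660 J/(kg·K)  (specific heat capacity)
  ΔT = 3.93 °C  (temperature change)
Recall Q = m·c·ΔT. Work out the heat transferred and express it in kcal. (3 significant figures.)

0.00818 kcal

Q is given directly by: Q = mcΔT.
m = 0.0132 kg; c = 660 J/(kg·K); ΔT = 3.93 °C = 3.930 K.
Q = 34.24 J
34.24 J × (1 kcal / 4184 J) = 0.008183 kcal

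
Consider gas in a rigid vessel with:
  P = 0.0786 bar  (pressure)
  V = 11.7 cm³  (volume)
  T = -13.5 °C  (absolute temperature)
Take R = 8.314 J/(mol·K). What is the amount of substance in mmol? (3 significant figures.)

0.0426 mmol

From the ideal-gas law: n = PV/(RT).
P = 0.0786 bar = 7860 Pa; V = 11.7 cm³ = 1.170×10^-5 m³; T = -13.5 °C = 259.6 K; R = 8.314 J/(mol·K).
n = 4.260×10^-5 mol
4.260×10^-5 mol × (1 mmol / 0.001000 mol) = 0.04260 mmol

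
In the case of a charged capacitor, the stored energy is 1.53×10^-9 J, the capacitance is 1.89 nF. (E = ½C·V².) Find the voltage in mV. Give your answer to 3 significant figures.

1270 mV

Rearranging E = ½C·V² for V: V = √(2E/C).
E = 1.53×10^-9 J; C = 1.89 nF = 1.890×10^-9 F.
V = 1.272 V  (the unit combination reduces to kg·m²/(A·s³) = V)
1.272 V × (1 mV / 0.001000 V) = 1272 mV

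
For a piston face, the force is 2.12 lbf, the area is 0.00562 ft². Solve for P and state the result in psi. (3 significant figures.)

2.62 psi

Directly: P = F/A.
F = 2.12 lbf = 9.430 N; A = 0.00562 ft² = 5.221×10^-4 m².
P = 18062 Pa  (the unit combination reduces to kg/(m·s²) = Pa)
18062 Pa × (1 psi / 6895 Pa) = 2.620 psi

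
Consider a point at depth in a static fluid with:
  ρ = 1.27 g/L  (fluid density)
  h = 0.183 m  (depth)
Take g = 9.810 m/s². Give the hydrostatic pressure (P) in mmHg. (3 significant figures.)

Directly: P = ρgh.
ρ = 1.27 g/L = 1.270 kg/m³; h = 0.183 m; g = 9.810 m/s².
P = 2.280 Pa
2.280 Pa × (1 mmHg / 133.3 Pa) = 0.01710 mmHg

0.0171 mmHg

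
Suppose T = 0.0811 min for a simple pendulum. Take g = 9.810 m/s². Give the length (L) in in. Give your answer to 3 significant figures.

Rearranging: L = g·(T/2π)².
T = 0.0811 min = 4.866 s; g = 9.810 m/s².
L = 5.884 m
5.884 m × (1 in / 0.02540 m) = 231.6 in

232 in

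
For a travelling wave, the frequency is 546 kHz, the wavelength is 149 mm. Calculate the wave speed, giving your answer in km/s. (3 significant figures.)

v is given directly by: v = fλ.
f = 546 kHz = 5.460×10^5 Hz; λ = 149 mm = 0.1490 m.
v = 81354 m/s
81354 m/s × (1 km/s / 1000 m/s) = 81.35 km/s

81.4 km/s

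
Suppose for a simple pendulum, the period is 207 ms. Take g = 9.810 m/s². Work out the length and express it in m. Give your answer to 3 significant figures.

Rearranging T = 2π√(L/g) for L: L = g·(T/2π)².
T = 207 ms = 0.2070 s; g = 9.810 m/s².
L = 0.01065 m

0.0106 m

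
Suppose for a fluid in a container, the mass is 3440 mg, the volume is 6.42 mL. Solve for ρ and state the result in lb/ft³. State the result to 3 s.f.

33.5 lb/ft³

Directly: ρ = m/V.
m = 3440 mg = 0.003440 kg; V = 6.42 mL = 6.420×10^-6 m³.
ρ = 535.8 kg/m³
535.8 kg/m³ × (1 lb/ft³ / 16.02 kg/m³) = 33.45 lb/ft³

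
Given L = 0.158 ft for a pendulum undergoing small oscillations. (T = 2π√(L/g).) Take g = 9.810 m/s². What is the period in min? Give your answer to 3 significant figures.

T is given directly by: T = 2π√(L/g).
L = 0.158 ft = 0.04816 m; g = 9.810 m/s².
T = 0.4402 s
0.4402 s × (1 min / 60.00 s) = 0.007337 min

0.00734 min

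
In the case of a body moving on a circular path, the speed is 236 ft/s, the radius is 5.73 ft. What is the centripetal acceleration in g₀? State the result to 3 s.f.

Directly: a = v²/r.
v = 236 ft/s = 71.93 m/s; r = 5.73 ft = 1.747 m.
a = 2963 m/s²
2963 m/s² × (1 g₀ / 9.807 m/s²) = 302.1 g₀

302 g₀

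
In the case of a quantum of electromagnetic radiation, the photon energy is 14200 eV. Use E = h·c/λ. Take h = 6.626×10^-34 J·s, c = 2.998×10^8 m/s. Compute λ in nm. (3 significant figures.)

Rearranging E = h·c/λ for λ: λ = hc/E.
E = 14200 eV = 2.275×10^-15 J; h = 6.626×10^-34 J·s; c = 2.998×10^8 m/s.
λ = 8.731×10^-11 m
8.731×10^-11 m × (1 nm / 1.000×10^-9 m) = 0.08731 nm

0.0873 nm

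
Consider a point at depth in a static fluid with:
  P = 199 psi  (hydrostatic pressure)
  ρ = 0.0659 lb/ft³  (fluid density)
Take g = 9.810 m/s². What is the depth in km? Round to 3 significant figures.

132 km

Rearranging: h = P/(ρ·g).
P = 199 psi = 1.372×10^6 Pa; ρ = 0.0659 lb/ft³ = 1.056 kg/m³; g = 9.810 m/s².
h = 1.325×10^5 m
1.325×10^5 m × (1 km / 1000 m) = 132.5 km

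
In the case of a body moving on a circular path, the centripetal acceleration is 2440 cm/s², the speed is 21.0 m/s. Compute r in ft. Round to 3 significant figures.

Rearranging: r = v²/a.
a = 2440 cm/s² = 24.40 m/s²; v = 21.0 m/s.
r = 18.07 m
18.07 m × (1 ft / 0.3048 m) = 59.30 ft

59.3 ft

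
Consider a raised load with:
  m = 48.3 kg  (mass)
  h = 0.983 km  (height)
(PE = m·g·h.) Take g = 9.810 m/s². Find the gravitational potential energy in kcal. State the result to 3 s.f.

PE is given directly by: PE = mgh.
m = 48.3 kg; h = 0.983 km = 983.0 m; g = 9.810 m/s².
PE = 4.658×10^5 J
4.658×10^5 J × (1 kcal / 4184 J) = 111.3 kcal

111 kcal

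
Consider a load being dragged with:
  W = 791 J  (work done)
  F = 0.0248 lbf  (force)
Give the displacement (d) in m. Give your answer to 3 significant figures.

Solving W = F·d for d: d = W/F.
W = 791 J; F = 0.0248 lbf = 0.1103 N.
d = 7170 m

7170 m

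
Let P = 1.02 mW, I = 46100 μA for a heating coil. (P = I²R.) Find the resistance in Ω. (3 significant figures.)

Rearranging P = I²R for R: R = P/I².
P = 1.02 mW = 0.001020 W; I = 46100 μA = 0.04610 A.
R = 0.4800 Ω

0.480 Ω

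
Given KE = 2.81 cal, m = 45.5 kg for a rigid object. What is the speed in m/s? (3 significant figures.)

0.719 m/s

Rearranging KE = ½mv² for v: v = √(2·KE/m).
KE = 2.81 cal = 11.76 J; m = 45.5 kg.
v = 0.7189 m/s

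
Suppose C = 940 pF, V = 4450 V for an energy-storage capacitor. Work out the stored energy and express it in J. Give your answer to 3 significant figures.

0.00931 J

Directly: E = ½CV².
C = 940 pF = 9.400×10^-10 F; V = 4450 V.
E = 0.009307 J  (the unit combination reduces to kg·m²/s² = J)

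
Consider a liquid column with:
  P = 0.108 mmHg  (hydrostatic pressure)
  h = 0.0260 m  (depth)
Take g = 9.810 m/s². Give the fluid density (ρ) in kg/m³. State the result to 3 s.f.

Rearranging: ρ = P/(g·h).
P = 0.108 mmHg = 14.40 Pa; h = 0.0260 m; g = 9.810 m/s².
ρ = 56.45 kg/m³

56.5 kg/m³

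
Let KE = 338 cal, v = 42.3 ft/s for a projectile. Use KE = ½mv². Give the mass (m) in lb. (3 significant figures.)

37.5 lb

Rearranging KE = ½mv² for m: m = 2·KE/v².
KE = 338 cal = 1414 J; v = 42.3 ft/s = 12.89 m/s.
m = 17.01 kg
17.01 kg × (1 lb / 0.4536 kg) = 37.51 lb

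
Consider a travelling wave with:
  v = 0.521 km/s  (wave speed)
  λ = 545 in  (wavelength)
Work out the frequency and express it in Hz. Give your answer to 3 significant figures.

Solving v = f·λ for f: f = v/λ.
v = 0.521 km/s = 521.0 m/s; λ = 545 in = 13.84 m.
f = 37.64 Hz

37.6 Hz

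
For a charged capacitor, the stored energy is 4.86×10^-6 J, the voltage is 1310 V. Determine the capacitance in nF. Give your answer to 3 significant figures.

0.00566 nF

Solving E = ½C·V² for C: C = 2E/V².
E = 4.86×10^-6 J; V = 1310 V.
C = 5.664×10^-12 F
5.664×10^-12 F × (1 nF / 1.000×10^-9 F) = 0.005664 nF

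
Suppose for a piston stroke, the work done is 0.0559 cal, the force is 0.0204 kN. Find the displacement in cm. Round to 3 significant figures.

Solving W = F·d for d: d = W/F.
W = 0.0559 cal = 0.2339 J; F = 0.0204 kN = 20.40 N.
d = 0.01146 m
0.01146 m × (1 cm / 0.01000 m) = 1.146 cm

1.15 cm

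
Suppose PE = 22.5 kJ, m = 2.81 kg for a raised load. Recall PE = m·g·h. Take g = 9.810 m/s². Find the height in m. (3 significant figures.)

816 m

Rearranging PE = m·g·h for h: h = PE/(m·g).
PE = 22.5 kJ = 22500 J; m = 2.81 kg; g = 9.810 m/s².
h = 816.2 m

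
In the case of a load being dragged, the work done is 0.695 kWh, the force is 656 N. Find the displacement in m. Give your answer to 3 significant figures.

3810 m

Rearranging W = F·d for d: d = W/F.
W = 0.695 kWh = 2.502×10^6 J; F = 656 N.
d = 3814 m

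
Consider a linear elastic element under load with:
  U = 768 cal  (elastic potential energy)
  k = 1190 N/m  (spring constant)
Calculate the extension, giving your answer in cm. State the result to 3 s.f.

232 cm

Rearranging: x = √(2U/k).
U = 768 cal = 3213 J; k = 1190 N/m.
x = 2.324 m
2.324 m × (1 cm / 0.01000 m) = 232.4 cm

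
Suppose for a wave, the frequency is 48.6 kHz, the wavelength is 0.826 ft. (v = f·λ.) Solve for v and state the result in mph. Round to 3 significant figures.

Directly: v = fλ.
f = 48.6 kHz = 48600 Hz; λ = 0.826 ft = 0.2518 m.
v = 12236 m/s
12236 m/s × (1 mph / 0.4470 m/s) = 27371 mph

27400 mph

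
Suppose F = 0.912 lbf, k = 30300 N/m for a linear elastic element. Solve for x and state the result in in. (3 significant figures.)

From Hooke's law: x = F/k.
F = 0.912 lbf = 4.057 N; k = 30300 N/m.
x = 1.339×10^-4 m
1.339×10^-4 m × (1 in / 0.02540 m) = 0.005271 in

0.00527 in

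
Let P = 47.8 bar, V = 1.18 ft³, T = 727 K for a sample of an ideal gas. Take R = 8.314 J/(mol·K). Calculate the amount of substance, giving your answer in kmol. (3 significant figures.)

0.0264 kmol

From the ideal-gas law: n = PV/(RT).
P = 47.8 bar = 4.780×10^6 Pa; V = 1.18 ft³ = 0.03341 m³; T = 727 K; R = 8.314 J/(mol·K).
n = 26.42 mol
26.42 mol × (1 kmol / 1000 mol) = 0.02642 kmol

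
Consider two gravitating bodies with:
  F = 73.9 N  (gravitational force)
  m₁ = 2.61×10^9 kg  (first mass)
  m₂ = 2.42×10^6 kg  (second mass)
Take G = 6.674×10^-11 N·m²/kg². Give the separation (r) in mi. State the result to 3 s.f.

0.0469 mi

Rearranging F = G·m₁·m₂/r² for r: r = √(G·m₁m₂/F).
F = 73.9 N; m₁ = 2.61×10^9 kg; m₂ = 2.42×10^6 kg; G = 6.674×10^-11 N·m²/kg².
r = 75.53 m
75.53 m × (1 mi / 1609 m) = 0.04693 mi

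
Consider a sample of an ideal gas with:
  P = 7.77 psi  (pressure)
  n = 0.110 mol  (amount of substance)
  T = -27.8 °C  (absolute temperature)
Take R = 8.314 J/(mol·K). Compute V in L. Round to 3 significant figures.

4.19 L

From the ideal-gas law: V = nRT/P.
P = 7.77 psi = 53572 Pa; n = 0.110 mol; T = -27.8 °C = 245.3 K; R = 8.314 J/(mol·K).
V = 0.004188 m³
0.004188 m³ × (1 L / 0.001000 m³) = 4.188 L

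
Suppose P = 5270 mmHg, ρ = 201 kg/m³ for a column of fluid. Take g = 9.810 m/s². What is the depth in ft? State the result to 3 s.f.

1170 ft

Rearranging: h = P/(ρ·g).
P = 5270 mmHg = 7.026×10^5 Pa; ρ = 201 kg/m³; g = 9.810 m/s².
h = 356.3 m
356.3 m × (1 ft / 0.3048 m) = 1169 ft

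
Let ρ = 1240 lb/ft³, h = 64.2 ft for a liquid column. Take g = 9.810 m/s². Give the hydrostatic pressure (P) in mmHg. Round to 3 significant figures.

28600 mmHg

P is given directly by: P = ρgh.
ρ = 1240 lb/ft³ = 19863 kg/m³; h = 64.2 ft = 19.57 m; g = 9.810 m/s².
P = 3.813×10^6 Pa
3.813×10^6 Pa × (1 mmHg / 133.3 Pa) = 28600 mmHg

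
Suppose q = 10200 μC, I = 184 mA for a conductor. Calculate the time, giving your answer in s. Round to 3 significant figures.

Solving q = I·t for t: t = q/I.
q = 10200 μC = 0.01020 C; I = 184 mA = 0.1840 A.
t = 0.05543 s

0.0554 s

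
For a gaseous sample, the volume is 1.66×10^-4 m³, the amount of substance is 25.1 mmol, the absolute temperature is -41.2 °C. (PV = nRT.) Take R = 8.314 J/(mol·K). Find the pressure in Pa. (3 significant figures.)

2.92×10^5 Pa

From the ideal-gas law: P = nRT/V.
V = 1.66×10^-4 m³; n = 25.1 mmol = 0.02510 mol; T = -41.2 °C = 231.9 K; R = 8.314 J/(mol·K).
P = 2.916×10^5 Pa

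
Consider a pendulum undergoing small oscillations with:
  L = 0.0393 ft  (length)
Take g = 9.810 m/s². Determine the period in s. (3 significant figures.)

T is given directly by: T = 2π√(L/g).
L = 0.0393 ft = 0.01198 m; g = 9.810 m/s².
T = 0.2196 s

0.220 s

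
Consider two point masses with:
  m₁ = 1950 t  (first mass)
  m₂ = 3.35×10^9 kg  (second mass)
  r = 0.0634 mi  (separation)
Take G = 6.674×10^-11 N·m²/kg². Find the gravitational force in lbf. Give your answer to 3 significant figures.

From Newton's law of gravitation: F = Gm₁m₂/r².
m₁ = 1950 t = 1.950×10^6 kg; m₂ = 3.35×10^9 kg; r = 0.0634 mi = 102.0 m; G = 6.674×10^-11 N·m²/kg².
F = 41.88 N  (the unit combination reduces to kg·m/s² = N)
41.88 N × (1 lbf / 4.448 N) = 9.415 lbf

9.41 lbf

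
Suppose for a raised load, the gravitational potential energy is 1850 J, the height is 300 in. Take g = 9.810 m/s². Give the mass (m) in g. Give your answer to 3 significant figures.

Rearranging PE = m·g·h for m: m = PE/(g·h).
PE = 1850 J; h = 300 in = 7.620 m; g = 9.810 m/s².
m = 24.75 kg
24.75 kg × (1 g / 0.001000 kg) = 24748 g

24700 g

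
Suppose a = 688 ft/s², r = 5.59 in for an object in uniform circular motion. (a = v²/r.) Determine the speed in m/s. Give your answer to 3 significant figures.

Rearranging: v = √(a·r).
a = 688 ft/s² = 209.7 m/s²; r = 5.59 in = 0.1420 m.
v = 5.457 m/s

5.46 m/s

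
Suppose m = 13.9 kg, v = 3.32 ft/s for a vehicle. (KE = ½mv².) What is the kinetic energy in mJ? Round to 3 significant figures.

7120 mJ

Directly: KE = ½mv².
m = 13.9 kg; v = 3.32 ft/s = 1.012 m/s.
KE = 7.117 J
7.117 J × (1 mJ / 0.001000 J) = 7117 mJ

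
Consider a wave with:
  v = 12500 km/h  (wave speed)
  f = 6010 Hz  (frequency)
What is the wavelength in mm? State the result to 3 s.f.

Rearranging: λ = v/f.
v = 12500 km/h = 3472 m/s; f = 6010 Hz.
λ = 0.5777 m
0.5777 m × (1 mm / 0.001000 m) = 577.7 mm

578 mm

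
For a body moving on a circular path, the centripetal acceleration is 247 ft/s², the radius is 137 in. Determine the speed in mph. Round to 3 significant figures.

Rearranging a = v²/r for v: v = √(a·r).
a = 247 ft/s² = 75.29 m/s²; r = 137 in = 3.480 m.
v = 16.19 m/s
16.19 m/s × (1 mph / 0.4470 m/s) = 36.21 mph

36.2 mph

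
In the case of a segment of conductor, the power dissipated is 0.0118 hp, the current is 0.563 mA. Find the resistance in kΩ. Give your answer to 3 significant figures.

27800 kΩ

Solving P = I²R for R: R = P/I².
P = 0.0118 hp = 8.799 W; I = 0.563 mA = 5.630×10^-4 A.
R = 2.776×10^7 Ω
2.776×10^7 Ω × (1 kΩ / 1000 Ω) = 27761 kΩ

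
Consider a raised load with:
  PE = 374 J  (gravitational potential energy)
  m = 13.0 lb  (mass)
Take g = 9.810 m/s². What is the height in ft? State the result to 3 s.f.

21.2 ft

Rearranging PE = m·g·h for h: h = PE/(m·g).
PE = 374 J; m = 13.0 lb = 5.897 kg; g = 9.810 m/s².
h = 6.465 m
6.465 m × (1 ft / 0.3048 m) = 21.21 ft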